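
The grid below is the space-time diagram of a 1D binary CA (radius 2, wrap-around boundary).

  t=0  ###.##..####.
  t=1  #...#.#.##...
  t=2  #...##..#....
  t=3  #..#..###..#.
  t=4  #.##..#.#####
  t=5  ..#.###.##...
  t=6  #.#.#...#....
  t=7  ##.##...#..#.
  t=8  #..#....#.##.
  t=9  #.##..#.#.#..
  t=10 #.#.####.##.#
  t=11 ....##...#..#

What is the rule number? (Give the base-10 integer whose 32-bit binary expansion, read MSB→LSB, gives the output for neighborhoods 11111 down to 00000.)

  ##### -> .   bit 31 = 0  t=4,i=10
  ####. -> .   bit 30 = 0  t=0,i=10
  ###.# -> .   bit 29 = 0  t=0,i=2
  ###.. -> #   bit 28 = 1  t=3,i=8
  ##.## -> .   bit 27 = 0  t=0,i=3
  ##.#. -> .   bit 26 = 0  t=8,i=12
  ##..# -> #   bit 25 = 1  t=0,i=6
  ##... -> .   bit 24 = 0  t=1,i=10
  #.### -> #   bit 23 = 1  t=0,i=0
  #.##. -> #   bit 22 = 1  t=0,i=4
  #.#.# -> .   bit 21 = 0  t=1,i=6
  #.#.. -> #   bit 20 = 1  t=3,i=0
  #..## -> .   bit 19 = 0  t=0,i=7
  #..#. -> #   bit 18 = 1  t=2,i=7
  #...# -> .   bit 17 = 0  t=1,i=2
  #.... -> .   bit 16 = 0  t=2,i=10
  .#### -> #   bit 15 = 1  t=0,i=9
  .###. -> .   bit 14 = 0  t=0,i=1
  .##.# -> .   bit 13 = 0  t=7,i=1
  .##.. -> .   bit 12 = 0  t=0,i=5
  .#.## -> .   bit 11 = 0  t=1,i=7
  .#.#. -> #   bit 10 = 1  t=1,i=5
  .#..# -> .   bit 9 = 0  t=3,i=1
  .#... -> .   bit 8 = 0  t=1,i=1
  ..### -> #   bit 7 = 1  t=0,i=8
  ..##. -> .   bit 6 = 0  t=2,i=4
  ..#.# -> #   bit 5 = 1  t=1,i=4
  ..#.. -> #   bit 4 = 1  t=1,i=0
  ...## -> #   bit 3 = 1  t=2,i=3
  ...#. -> .   bit 2 = 0  t=1,i=3
  ....# -> #   bit 1 = 1  t=2,i=11
  ..... -> .   bit 0 = 0  t=5,i=12
  bits 00010010110101001000010010111010 = 315917498

315917498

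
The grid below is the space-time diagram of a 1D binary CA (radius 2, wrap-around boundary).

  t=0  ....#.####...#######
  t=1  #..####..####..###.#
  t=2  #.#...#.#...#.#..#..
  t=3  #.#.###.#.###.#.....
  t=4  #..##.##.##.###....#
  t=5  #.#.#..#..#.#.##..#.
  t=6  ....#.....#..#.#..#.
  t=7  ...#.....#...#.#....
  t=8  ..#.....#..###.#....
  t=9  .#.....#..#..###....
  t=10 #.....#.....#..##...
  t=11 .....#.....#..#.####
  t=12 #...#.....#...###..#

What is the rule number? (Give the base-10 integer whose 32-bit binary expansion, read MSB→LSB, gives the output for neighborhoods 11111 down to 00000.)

3046783020

  [31] ##### => #  t=0,i=15
  [30] ####. => .  t=0,i=8
  [29] ###.# => #  t=1,i=17
  [28] ###.. => #  t=0,i=9
  [27] ##.## => .  t=1,i=18
  [26] ##.#. => #  t=3,i=7
  [25] ##..# => .  t=1,i=1
  [24] ##... => #  t=0,i=0
  [23] #.### => #  t=0,i=6
  [22] #.##. => .  t=1,i=19
  [21] #.#.# => .  t=3,i=2
  [20] #.#.. => #  t=2,i=2
  [19] #..## => #  t=1,i=2
  [18] #..#. => .  t=2,i=16
  [17] #...# => #  t=0,i=11
  [16] #.... => .  t=0,i=1
  [15] .#### => .  t=0,i=7
  [14] .###. => .  t=1,i=16
  [13] .##.# => #  t=4,i=4
  [12] .##.. => #  t=1,i=0
  [11] .#.## => #  t=0,i=5
  [10] .#.#. => .  t=2,i=1
  [9] .#..# => .  t=2,i=15
  [8] .#... => .  t=2,i=3
  [7] ..### => .  t=0,i=13
  [6] ..##. => .  t=4,i=3
  [5] ..#.# => #  t=0,i=4
  [4] ..#.. => .  t=2,i=17
  [3] ...## => #  t=0,i=12
  [2] ...#. => #  t=0,i=3
  [1] ....# => .  t=0,i=2
  [0] ..... => .  t=3,i=17
  bits 10110101100110100011100000101100 = 3046783020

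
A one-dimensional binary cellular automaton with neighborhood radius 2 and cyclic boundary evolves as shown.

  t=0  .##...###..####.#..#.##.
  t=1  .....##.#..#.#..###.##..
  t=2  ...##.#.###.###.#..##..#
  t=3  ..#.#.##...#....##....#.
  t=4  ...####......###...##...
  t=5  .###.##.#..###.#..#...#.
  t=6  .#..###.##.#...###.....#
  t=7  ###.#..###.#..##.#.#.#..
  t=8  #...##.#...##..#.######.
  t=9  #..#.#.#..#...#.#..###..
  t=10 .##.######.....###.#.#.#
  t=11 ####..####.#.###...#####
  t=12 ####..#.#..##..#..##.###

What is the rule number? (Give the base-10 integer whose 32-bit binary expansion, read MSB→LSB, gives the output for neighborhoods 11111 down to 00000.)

3631558282

  #####|#  b31=1 t=8,i=19
  ####.|#  b30=1 t=0,i=13
  ###.#|.  b29=0 t=0,i=14
  ###..|#  b28=1 t=0,i=8
  ##.##|#  b27=1 t=1,i=19
  ##.#.|.  b26=0 t=0,i=15
  ##..#|.  b25=0 t=0,i=9
  ##...|.  b24=0 t=0,i=3
  #.###|.  b23=0 t=2,i=8
  #.##.|#  b22=1 t=0,i=21
  #.#.#|#  b21=1 t=2,i=6
  #.#..|#  b20=1 t=0,i=16
  #..##|.  b19=0 t=0,i=0
  #..#.|#  b18=1 t=0,i=18
  #...#|.  b17=0 t=0,i=4
  #....|#  b16=1 t=1,i=23
  .####|.  b15=0 t=0,i=12
  .###.|.  b14=0 t=0,i=7
  .##.#|#  b13=1 t=1,i=6
  .##..|.  b12=0 t=0,i=2
  .#.##|#  b11=1 t=0,i=20
  .#.#.|#  b10=1 t=1,i=12
  .#..#|#  b9=1 t=0,i=17
  .#...|.  b8=0 t=2,i=0
  ..###|#  b7=1 t=0,i=6
  ..##.|.  b6=0 t=0,i=1
  ..#.#|.  b5=0 t=0,i=19
  ..#..|.  b4=0 t=2,i=23
  ...##|#  b3=1 t=0,i=5
  ...#.|.  b2=0 t=3,i=1
  ....#|#  b1=1 t=1,i=3
  .....|.  b0=0 t=1,i=0
  bits 11011000011101010010111010001010 = 3631558282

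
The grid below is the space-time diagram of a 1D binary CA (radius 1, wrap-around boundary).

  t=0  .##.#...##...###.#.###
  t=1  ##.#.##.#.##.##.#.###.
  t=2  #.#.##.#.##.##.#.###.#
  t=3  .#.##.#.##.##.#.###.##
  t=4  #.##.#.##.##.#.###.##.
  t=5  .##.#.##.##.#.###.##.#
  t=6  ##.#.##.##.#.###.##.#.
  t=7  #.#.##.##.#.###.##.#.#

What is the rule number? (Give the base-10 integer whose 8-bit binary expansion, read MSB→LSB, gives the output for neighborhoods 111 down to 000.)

185

  nb ###: next=#  (t=0,i=14, bit7=1)
  nb ##.: next=.  (t=0,i=2, bit6=0)
  nb #.#: next=#  (t=0,i=0, bit5=1)
  nb #..: next=#  (t=0,i=5, bit4=1)
  nb .##: next=#  (t=0,i=1, bit3=1)
  nb .#.: next=.  (t=0,i=4, bit2=0)
  nb ..#: next=.  (t=0,i=7, bit1=0)
  nb ...: next=#  (t=0,i=6, bit0=1)
  bits 10111001 = 185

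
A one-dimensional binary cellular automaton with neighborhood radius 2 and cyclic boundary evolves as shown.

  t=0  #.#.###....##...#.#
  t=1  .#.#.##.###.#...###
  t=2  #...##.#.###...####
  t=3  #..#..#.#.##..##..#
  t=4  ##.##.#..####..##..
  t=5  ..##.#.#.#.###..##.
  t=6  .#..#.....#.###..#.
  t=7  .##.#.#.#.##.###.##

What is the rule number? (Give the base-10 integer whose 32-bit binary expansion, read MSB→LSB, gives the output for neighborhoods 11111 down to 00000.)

2118212282

  ##### -> .   bit 31 = 0  t=2,i=17
  ####. -> #   bit 30 = 1  t=2,i=18
  ###.# -> #   bit 29 = 1  t=1,i=10
  ###.. -> #   bit 28 = 1  t=0,i=6
  ##.## -> #   bit 27 = 1  t=1,i=7
  ##.#. -> #   bit 26 = 1  t=0,i=1
  ##..# -> #   bit 25 = 1  t=3,i=1
  ##... -> .   bit 24 = 0  t=0,i=7
  #.### -> .   bit 23 = 0  t=0,i=4
  #.##. -> #   bit 22 = 1  t=0,i=18
  #.#.# -> .   bit 21 = 0  t=0,i=2
  #.#.. -> .   bit 20 = 0  t=1,i=12
  #..## -> .   bit 19 = 0  t=3,i=13
  #..#. -> .   bit 18 = 0  t=3,i=2
  #...# -> .   bit 17 = 0  t=0,i=14
  #.... -> #   bit 16 = 1  t=0,i=8
  .#### -> .   bit 15 = 0  t=2,i=16
  .###. -> #   bit 14 = 1  t=0,i=5
  .##.# -> .   bit 13 = 0  t=0,i=0
  .##.. -> #   bit 12 = 1  t=0,i=12
  .#.## -> #   bit 11 = 1  t=0,i=3
  .#.#. -> .   bit 10 = 0  t=1,i=2
  .#..# -> #   bit 9 = 1  t=3,i=4
  .#... -> .   bit 8 = 0  t=1,i=13
  ..### -> #   bit 7 = 1  t=1,i=16
  ..##. -> .   bit 6 = 0  t=0,i=11
  ..#.# -> #   bit 5 = 1  t=0,i=16
  ..#.. -> #   bit 4 = 1  t=3,i=3
  ...## -> #   bit 3 = 1  t=0,i=10
  ...#. -> .   bit 2 = 0  t=0,i=15
  ....# -> #   bit 1 = 1  t=0,i=9
  ..... -> .   bit 0 = 0  t=6,i=7
  bits 01111110010000010101101010111010 = 2118212282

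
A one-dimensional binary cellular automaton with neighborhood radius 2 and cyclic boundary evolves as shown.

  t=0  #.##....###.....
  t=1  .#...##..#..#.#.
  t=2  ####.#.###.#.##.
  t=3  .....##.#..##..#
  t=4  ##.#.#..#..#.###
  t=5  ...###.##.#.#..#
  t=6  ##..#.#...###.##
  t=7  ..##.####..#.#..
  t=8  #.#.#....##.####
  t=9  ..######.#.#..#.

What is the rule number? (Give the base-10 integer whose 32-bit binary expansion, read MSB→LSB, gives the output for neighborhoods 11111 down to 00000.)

2318880082

  nb #####: next=#  (t=4,i=15, bit31=1)
  nb ####.: next=.  (t=2,i=2, bit30=0)
  nb ###.#: next=.  (t=2,i=3, bit29=0)
  nb ###..: next=.  (t=0,i=10, bit28=0)
  nb ##.##: next=#  (t=2,i=15, bit27=1)
  nb ##.#.: next=.  (t=2,i=4, bit26=0)
  nb ##..#: next=#  (t=1,i=7, bit25=1)
  nb ##...: next=.  (t=0,i=4, bit24=0)
  nb #.###: next=.  (t=2,i=0, bit23=0)
  nb #.##.: next=.  (t=0,i=2, bit22=0)
  nb #.#.#: next=#  (t=2,i=5, bit21=1)
  nb #.#..: next=#  (t=1,i=14, bit20=1)
  nb #..##: next=.  (t=3,i=10, bit19=0)
  nb #..#.: next=#  (t=1,i=0, bit18=1)
  nb #...#: next=#  (t=1,i=3, bit17=1)
  nb #....: next=#  (t=0,i=5, bit16=1)
  nb .####: next=.  (t=2,i=1, bit15=0)
  nb .###.: next=#  (t=0,i=9, bit14=1)
  nb .##.#: next=.  (t=2,i=14, bit13=0)
  nb .##..: next=.  (t=0,i=3, bit12=0)
  nb .#.##: next=#  (t=0,i=1, bit11=1)
  nb .#.#.: next=#  (t=1,i=13, bit10=1)
  nb .#..#: next=.  (t=1,i=10, bit9=0)
  nb .#...: next=#  (t=1,i=2, bit8=1)
  nb ..###: next=.  (t=0,i=8, bit7=0)
  nb ..##.: next=#  (t=1,i=5, bit6=1)
  nb ..#.#: next=.  (t=0,i=0, bit5=0)
  nb ..#..: next=#  (t=1,i=1, bit4=1)
  nb ...##: next=.  (t=0,i=7, bit3=0)
  nb ...#.: next=.  (t=0,i=15, bit2=0)
  nb ....#: next=#  (t=0,i=6, bit1=1)
  nb .....: next=.  (t=0,i=13, bit0=0)
  bits 10001010001101110100110101010010 = 2318880082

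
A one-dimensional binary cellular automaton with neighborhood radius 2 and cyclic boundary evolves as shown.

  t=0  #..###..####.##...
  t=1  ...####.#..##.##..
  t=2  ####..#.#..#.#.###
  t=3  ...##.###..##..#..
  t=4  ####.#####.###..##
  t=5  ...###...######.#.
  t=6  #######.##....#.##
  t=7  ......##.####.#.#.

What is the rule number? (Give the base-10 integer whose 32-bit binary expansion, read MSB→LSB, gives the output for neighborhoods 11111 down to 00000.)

  ##### -> .   bit 31 = 0  t=2,i=0
  ####. -> .   bit 30 = 0  t=0,i=10
  ###.# -> #   bit 29 = 1  t=0,i=11
  ###.. -> #   bit 28 = 1  t=0,i=5
  ##.## -> #   bit 27 = 1  t=0,i=12
  ##.#. -> .   bit 26 = 0  t=1,i=7
  ##..# -> #   bit 25 = 1  t=0,i=6
  ##... -> #   bit 24 = 1  t=0,i=15
  #.### -> #   bit 23 = 1  t=2,i=15
  #.##. -> .   bit 22 = 0  t=0,i=13
  #.#.# -> .   bit 21 = 0  t=2,i=13
  #.#.. -> #   bit 20 = 1  t=1,i=8
  #..## -> .   bit 19 = 0  t=0,i=2
  #..#. -> .   bit 18 = 0  t=2,i=5
  #...# -> .   bit 17 = 0  t=0,i=16
  #.... -> #   bit 16 = 1  t=1,i=17
  .#### -> .   bit 15 = 0  t=0,i=9
  .###. -> #   bit 14 = 1  t=0,i=4
  .##.# -> .   bit 13 = 0  t=1,i=12
  .##.. -> #   bit 12 = 1  t=0,i=14
  .#.## -> .   bit 11 = 0  t=2,i=14
  .#.#. -> #   bit 10 = 1  t=2,i=7
  .#..# -> .   bit 9 = 0  t=0,i=1
  .#... -> #   bit 8 = 1  t=3,i=16
  ..### -> #   bit 7 = 1  t=0,i=3
  ..##. -> #   bit 6 = 1  t=1,i=11
  ..#.# -> #   bit 5 = 1  t=2,i=6
  ..#.. -> .   bit 4 = 0  t=0,i=0
  ...## -> #   bit 3 = 1  t=1,i=2
  ...#. -> .   bit 2 = 0  t=0,i=17
  ....# -> #   bit 1 = 1  t=1,i=1
  ..... -> #   bit 0 = 1  t=1,i=0
  bits 00111011100100010101010111101011 = 999380459

999380459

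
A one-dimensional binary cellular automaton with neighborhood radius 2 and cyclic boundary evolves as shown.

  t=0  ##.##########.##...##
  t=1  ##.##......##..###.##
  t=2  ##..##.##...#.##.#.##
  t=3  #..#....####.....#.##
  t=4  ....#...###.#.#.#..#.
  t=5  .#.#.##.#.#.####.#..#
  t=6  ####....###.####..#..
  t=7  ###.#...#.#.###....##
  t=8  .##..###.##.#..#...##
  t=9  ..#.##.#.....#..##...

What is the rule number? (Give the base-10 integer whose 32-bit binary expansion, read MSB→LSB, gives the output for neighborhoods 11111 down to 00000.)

1638569861

  [31] ##### => .  t=0,i=5
  [30] ####. => #  t=0,i=0
  [29] ###.# => #  t=0,i=1
  [28] ###.. => .  t=2,i=1
  [27] ##.## => .  t=0,i=2
  [26] ##.#. => .  t=2,i=16
  [25] ##..# => .  t=1,i=13
  [24] ##... => #  t=0,i=16
  [23] #.### => #  t=0,i=3
  [22] #.##. => .  t=0,i=14
  [21] #.#.# => #  t=2,i=17
  [20] #.#.. => .  t=4,i=16
  [19] #..## => #  t=1,i=14
  [18] #..#. => .  t=3,i=2
  [17] #...# => #  t=0,i=17
  [16] #.... => .  t=1,i=6
  [15] .#### => #  t=0,i=4
  [14] .###. => .  t=1,i=16
  [13] .##.# => .  t=2,i=5
  [12] .##.. => #  t=0,i=15
  [11] .#.## => .  t=2,i=13
  [10] .#.#. => #  t=4,i=13
  [9] .#..# => #  t=4,i=17
  [8] .#... => #  t=3,i=4
  [7] ..### => #  t=0,i=19
  [6] ..##. => .  t=1,i=11
  [5] ..#.# => .  t=2,i=12
  [4] ..#.. => .  t=3,i=3
  [3] ...## => .  t=0,i=18
  [2] ...#. => #  t=2,i=11
  [1] ....# => .  t=1,i=9
  [0] ..... => #  t=1,i=7
  bits 01100001101010101001011110000101 = 1638569861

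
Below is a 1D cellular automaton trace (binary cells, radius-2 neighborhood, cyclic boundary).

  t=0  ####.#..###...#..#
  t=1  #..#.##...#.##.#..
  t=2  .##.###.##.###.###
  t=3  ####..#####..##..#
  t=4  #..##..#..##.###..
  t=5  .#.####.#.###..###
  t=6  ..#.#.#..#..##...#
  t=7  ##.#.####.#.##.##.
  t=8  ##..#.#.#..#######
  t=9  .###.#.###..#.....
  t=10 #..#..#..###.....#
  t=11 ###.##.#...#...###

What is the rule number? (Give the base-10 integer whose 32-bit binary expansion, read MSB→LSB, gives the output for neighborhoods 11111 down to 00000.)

978763342

  nb #####: next=.  (t=0,i=1, bit31=0)
  nb ####.: next=.  (t=0,i=2, bit30=0)
  nb ###.#: next=#  (t=0,i=3, bit29=1)
  nb ###..: next=#  (t=0,i=10, bit28=1)
  nb ##.##: next=#  (t=2,i=0, bit27=1)
  nb ##.#.: next=.  (t=0,i=4, bit26=0)
  nb ##..#: next=#  (t=3,i=4, bit25=1)
  nb ##...: next=.  (t=0,i=11, bit24=0)
  nb #.###: next=.  (t=2,i=4, bit23=0)
  nb #.##.: next=#  (t=1,i=5, bit22=1)
  nb #.#.#: next=.  (t=5,i=1, bit21=0)
  nb #.#..: next=#  (t=0,i=5, bit20=1)
  nb #..##: next=.  (t=0,i=7, bit19=0)
  nb #..#.: next=#  (t=1,i=2, bit18=1)
  nb #...#: next=#  (t=0,i=12, bit17=1)
  nb #....: next=.  (t=9,i=14, bit16=0)
  nb .####: next=#  (t=0,i=0, bit15=1)
  nb .###.: next=.  (t=0,i=9, bit14=0)
  nb .##.#: next=#  (t=1,i=13, bit13=1)
  nb .##..: next=#  (t=1,i=6, bit12=1)
  nb .#.##: next=#  (t=1,i=4, bit11=1)
  nb .#.#.: next=#  (t=6,i=3, bit10=1)
  nb .#..#: next=#  (t=0,i=6, bit9=1)
  nb .#...: next=.  (t=9,i=13, bit8=0)
  nb ..###: next=.  (t=0,i=8, bit7=0)
  nb ..##.: next=#  (t=3,i=13, bit6=1)
  nb ..#.#: next=.  (t=1,i=3, bit5=0)
  nb ..#..: next=.  (t=0,i=14, bit4=0)
  nb ...##: next=#  (t=9,i=0, bit3=1)
  nb ...#.: next=#  (t=0,i=13, bit2=1)
  nb ....#: next=#  (t=9,i=17, bit1=1)
  nb .....: next=.  (t=9,i=15, bit0=0)
  bits 00111010010101101011111001001110 = 978763342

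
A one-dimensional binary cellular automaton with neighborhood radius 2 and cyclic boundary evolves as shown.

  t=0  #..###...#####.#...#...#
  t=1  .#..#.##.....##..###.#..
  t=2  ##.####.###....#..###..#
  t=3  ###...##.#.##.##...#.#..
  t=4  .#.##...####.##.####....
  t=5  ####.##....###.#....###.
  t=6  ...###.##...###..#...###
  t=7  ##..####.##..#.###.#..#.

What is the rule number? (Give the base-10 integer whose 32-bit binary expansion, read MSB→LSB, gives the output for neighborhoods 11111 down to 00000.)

795297845

  [31] ##### => .  t=0,i=11
  [30] ####. => .  t=0,i=12
  [29] ###.# => #  t=0,i=13
  [28] ###.. => .  t=0,i=5
  [27] ##.## => #  t=2,i=2
  [26] ##.#. => #  t=0,i=14
  [25] ##..# => #  t=0,i=1
  [24] ##... => #  t=0,i=6
  [23] #.### => .  t=2,i=3
  [22] #.##. => #  t=1,i=6
  [21] #.#.# => #  t=3,i=9
  [20] #.#.. => .  t=0,i=15
  [19] #..## => .  t=0,i=2
  [18] #..#. => #  t=1,i=3
  [17] #...# => #  t=0,i=7
  [16] #.... => #  t=1,i=9
  [15] .#### => .  t=0,i=10
  [14] .###. => #  t=0,i=4
  [13] .##.# => .  t=3,i=7
  [12] .##.. => .  t=0,i=0
  [11] .#.## => #  t=1,i=5
  [10] .#.#. => .  t=3,i=20
  [9] .#..# => .  t=1,i=2
  [8] .#... => .  t=0,i=16
  [7] ..### => .  t=0,i=3
  [6] ..##. => .  t=0,i=23
  [5] ..#.# => #  t=1,i=4
  [4] ..#.. => #  t=0,i=19
  [3] ...## => .  t=0,i=8
  [2] ...#. => #  t=0,i=18
  [1] ....# => .  t=1,i=11
  [0] ..... => #  t=1,i=10
  bits 00101111011001110100100000110101 = 795297845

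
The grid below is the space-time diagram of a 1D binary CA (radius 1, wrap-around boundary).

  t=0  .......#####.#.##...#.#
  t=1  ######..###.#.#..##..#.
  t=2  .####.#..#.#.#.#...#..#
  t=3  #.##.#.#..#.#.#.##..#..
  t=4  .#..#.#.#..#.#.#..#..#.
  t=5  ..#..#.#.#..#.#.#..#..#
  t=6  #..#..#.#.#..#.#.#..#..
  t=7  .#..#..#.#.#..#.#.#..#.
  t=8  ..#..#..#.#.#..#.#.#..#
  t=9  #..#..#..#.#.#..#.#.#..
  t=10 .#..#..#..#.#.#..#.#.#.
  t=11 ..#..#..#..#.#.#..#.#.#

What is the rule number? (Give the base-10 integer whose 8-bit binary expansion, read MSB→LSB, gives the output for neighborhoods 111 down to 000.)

  [7] ### => #  t=0,i=8
  [6] ##. => .  t=0,i=11
  [5] #.# => #  t=0,i=12
  [4] #.. => #  t=0,i=0
  [3] .## => .  t=0,i=7
  [2] .#. => .  t=0,i=13
  [1] ..# => .  t=0,i=6
  [0] ... => #  t=0,i=1
  bits 10110001 = 177

177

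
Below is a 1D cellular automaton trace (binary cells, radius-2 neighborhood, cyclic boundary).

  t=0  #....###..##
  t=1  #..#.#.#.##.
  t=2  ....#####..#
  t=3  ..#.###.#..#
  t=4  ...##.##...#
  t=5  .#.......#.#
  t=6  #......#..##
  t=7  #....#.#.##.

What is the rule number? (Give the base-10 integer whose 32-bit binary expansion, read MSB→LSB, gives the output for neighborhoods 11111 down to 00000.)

3031075986

  #####|#  b31=1 t=2,i=6
  ####.|.  b30=0 t=2,i=7
  ###.#|#  b29=1 t=3,i=6
  ###..|#  b28=1 t=0,i=0
  ##.##|.  b27=0 t=4,i=5
  ##.#.|#  b26=1 t=1,i=11
  ##..#|.  b25=0 t=0,i=8
  ##...|.  b24=0 t=0,i=1
  #.###|#  b23=1 t=3,i=4
  #.##.|.  b22=0 t=1,i=9
  #.#.#|#  b21=1 t=1,i=5
  #.#..|.  b20=0 t=1,i=0
  #..##|#  b19=1 t=0,i=9
  #..#.|.  b18=0 t=1,i=2
  #...#|#  b17=1 t=4,i=1
  #....|.  b16=0 t=0,i=2
  .####|#  b15=1 t=2,i=5
  .###.|.  b14=0 t=0,i=6
  .##.#|.  b13=0 t=1,i=10
  .##..|.  b12=0 t=4,i=7
  .#.##|#  b11=1 t=1,i=8
  .#.#.|#  b10=1 t=1,i=4
  .#..#|.  b9=0 t=1,i=1
  .#...|.  b8=0 t=2,i=0
  ..###|#  b7=1 t=0,i=5
  ..##.|.  b6=0 t=4,i=3
  ..#.#|.  b5=0 t=1,i=3
  ..#..|#  b4=1 t=2,i=11
  ...##|.  b3=0 t=0,i=4
  ...#.|.  b2=0 t=4,i=10
  ....#|#  b1=1 t=0,i=3
  .....|.  b0=0 t=5,i=4
  bits 10110100101010101000110010010010 = 3031075986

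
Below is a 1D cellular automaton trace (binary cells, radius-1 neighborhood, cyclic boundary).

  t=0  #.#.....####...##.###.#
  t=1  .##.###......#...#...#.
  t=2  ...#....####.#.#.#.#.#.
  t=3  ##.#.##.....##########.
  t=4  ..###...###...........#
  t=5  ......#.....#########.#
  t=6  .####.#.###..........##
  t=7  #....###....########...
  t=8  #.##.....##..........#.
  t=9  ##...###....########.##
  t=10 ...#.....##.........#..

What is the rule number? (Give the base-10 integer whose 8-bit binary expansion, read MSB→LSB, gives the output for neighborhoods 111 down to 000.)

37

  ### -> .   bit 7 = 0  t=0,i=9
  ##. -> .   bit 6 = 0  t=0,i=0
  #.# -> #   bit 5 = 1  t=0,i=1
  #.. -> .   bit 4 = 0  t=0,i=3
  .## -> .   bit 3 = 0  t=0,i=8
  .#. -> #   bit 2 = 1  t=0,i=2
  ..# -> .   bit 1 = 0  t=0,i=7
  ... -> #   bit 0 = 1  t=0,i=4
  bits 00100101 = 37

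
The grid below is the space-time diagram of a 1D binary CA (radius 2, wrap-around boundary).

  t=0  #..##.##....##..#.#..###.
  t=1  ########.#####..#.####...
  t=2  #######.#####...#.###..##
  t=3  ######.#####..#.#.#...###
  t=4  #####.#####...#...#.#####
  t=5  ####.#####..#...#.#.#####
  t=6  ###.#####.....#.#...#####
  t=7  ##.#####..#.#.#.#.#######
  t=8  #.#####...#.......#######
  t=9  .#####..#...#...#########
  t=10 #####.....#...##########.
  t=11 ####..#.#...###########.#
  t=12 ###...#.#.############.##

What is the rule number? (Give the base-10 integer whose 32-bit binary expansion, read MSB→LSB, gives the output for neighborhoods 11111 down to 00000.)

3369841386

  nb #####: next=#  (t=1,i=2, bit31=1)
  nb ####.: next=#  (t=1,i=6, bit30=1)
  nb ###.#: next=.  (t=0,i=23, bit29=0)
  nb ###..: next=.  (t=1,i=13, bit28=0)
  nb ##.##: next=#  (t=0,i=5, bit27=1)
  nb ##.#.: next=.  (t=0,i=24, bit26=0)
  nb ##..#: next=.  (t=0,i=14, bit25=0)
  nb ##...: next=.  (t=0,i=8, bit24=0)
  nb #.###: next=#  (t=1,i=9, bit23=1)
  nb #.##.: next=#  (t=0,i=6, bit22=1)
  nb #.#.#: next=.  (t=3,i=16, bit21=0)
  nb #.#..: next=#  (t=0,i=0, bit20=1)
  nb #..##: next=#  (t=0,i=2, bit19=1)
  nb #..#.: next=.  (t=0,i=15, bit18=0)
  nb #...#: next=#  (t=1,i=23, bit17=1)
  nb #....: next=#  (t=0,i=9, bit16=1)
  nb .####: next=#  (t=1,i=1, bit15=1)
  nb .###.: next=.  (t=0,i=22, bit14=0)
  nb .##.#: next=#  (t=0,i=4, bit13=1)
  nb .##..: next=#  (t=0,i=7, bit12=1)
  nb .#.##: next=.  (t=1,i=17, bit11=0)
  nb .#.#.: next=.  (t=0,i=17, bit10=0)
  nb .#..#: next=#  (t=0,i=1, bit9=1)
  nb .#...: next=.  (t=3,i=19, bit8=0)
  nb ..###: next=#  (t=0,i=21, bit7=1)
  nb ..##.: next=#  (t=0,i=3, bit6=1)
  nb ..#.#: next=#  (t=0,i=16, bit5=1)
  nb ..#..: next=.  (t=4,i=14, bit4=0)
  nb ...##: next=#  (t=0,i=11, bit3=1)
  nb ...#.: next=.  (t=2,i=15, bit2=0)
  nb ....#: next=#  (t=0,i=10, bit1=1)
  nb .....: next=.  (t=6,i=11, bit0=0)
  bits 11001000110110111011001011101010 = 3369841386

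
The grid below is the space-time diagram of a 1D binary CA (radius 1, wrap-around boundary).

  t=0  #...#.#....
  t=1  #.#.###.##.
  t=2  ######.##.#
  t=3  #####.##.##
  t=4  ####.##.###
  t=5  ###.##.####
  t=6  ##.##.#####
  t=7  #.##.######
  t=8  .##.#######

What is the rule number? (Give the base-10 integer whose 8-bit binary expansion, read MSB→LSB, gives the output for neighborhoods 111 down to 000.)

173

  [7] ### => #  t=1,i=5
  [6] ##. => .  t=1,i=6
  [5] #.# => #  t=0,i=5
  [4] #.. => .  t=0,i=1
  [3] .## => #  t=1,i=4
  [2] .#. => #  t=0,i=0
  [1] ..# => .  t=0,i=3
  [0] ... => #  t=0,i=2
  bits 10101101 = 173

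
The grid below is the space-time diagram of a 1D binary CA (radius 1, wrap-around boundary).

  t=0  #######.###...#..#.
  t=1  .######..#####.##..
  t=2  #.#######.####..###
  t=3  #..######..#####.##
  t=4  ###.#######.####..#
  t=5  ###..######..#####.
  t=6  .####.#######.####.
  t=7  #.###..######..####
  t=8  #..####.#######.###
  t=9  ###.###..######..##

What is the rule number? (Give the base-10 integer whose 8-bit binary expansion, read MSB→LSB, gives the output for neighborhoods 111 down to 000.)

211

  [7] ### => #  t=0,i=1
  [6] ##. => #  t=0,i=6
  [5] #.# => .  t=0,i=7
  [4] #.. => #  t=0,i=11
  [3] .## => .  t=0,i=0
  [2] .#. => .  t=0,i=14
  [1] ..# => #  t=0,i=13
  [0] ... => #  t=0,i=12
  bits 11010011 = 211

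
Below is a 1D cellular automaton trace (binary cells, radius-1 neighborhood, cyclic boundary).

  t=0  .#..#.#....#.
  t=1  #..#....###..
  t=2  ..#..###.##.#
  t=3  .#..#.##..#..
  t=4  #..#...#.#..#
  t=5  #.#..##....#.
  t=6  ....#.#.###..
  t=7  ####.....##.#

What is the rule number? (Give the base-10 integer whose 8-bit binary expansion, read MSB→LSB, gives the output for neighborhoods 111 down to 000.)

195

  ###|#  b7=1 t=1,i=9
  ##.|#  b6=1 t=1,i=10
  #.#|.  b5=0 t=0,i=5
  #..|.  b4=0 t=0,i=2
  .##|.  b3=0 t=1,i=8
  .#.|.  b2=0 t=0,i=1
  ..#|#  b1=1 t=0,i=0
  ...|#  b0=1 t=0,i=8
  bits 11000011 = 195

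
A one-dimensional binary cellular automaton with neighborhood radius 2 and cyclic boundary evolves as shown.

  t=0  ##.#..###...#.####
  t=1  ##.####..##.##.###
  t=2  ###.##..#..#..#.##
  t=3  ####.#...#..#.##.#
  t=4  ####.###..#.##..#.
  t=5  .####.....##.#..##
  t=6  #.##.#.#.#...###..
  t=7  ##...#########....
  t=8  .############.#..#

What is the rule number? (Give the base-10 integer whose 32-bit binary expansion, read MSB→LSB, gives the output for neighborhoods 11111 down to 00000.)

3912933289

  ##### -> #   bit 31 = 1  t=0,i=16
  ####. -> #   bit 30 = 1  t=0,i=0
  ###.# -> #   bit 29 = 1  t=0,i=1
  ###.. -> .   bit 28 = 0  t=0,i=8
  ##.## -> #   bit 27 = 1  t=1,i=2
  ##.#. -> .   bit 26 = 0  t=0,i=2
  ##..# -> .   bit 25 = 0  t=1,i=7
  ##... -> #   bit 24 = 1  t=0,i=9
  #.### -> .   bit 23 = 0  t=0,i=14
  #.##. -> .   bit 22 = 0  t=1,i=12
  #.#.# -> #   bit 21 = 1  t=6,i=5
  #.#.. -> #   bit 20 = 1  t=0,i=3
  #..## -> #   bit 19 = 1  t=0,i=5
  #..#. -> .   bit 18 = 0  t=2,i=7
  #...# -> #   bit 17 = 1  t=0,i=10
  #.... -> .   bit 16 = 0  t=5,i=6
  .#### -> #   bit 15 = 1  t=0,i=15
  .###. -> .   bit 14 = 0  t=0,i=7
  .##.# -> .   bit 13 = 0  t=1,i=10
  .##.. -> #   bit 12 = 1  t=2,i=5
  .#.## -> #   bit 11 = 1  t=0,i=13
  .#.#. -> #   bit 10 = 1  t=6,i=6
  .#..# -> #   bit 9 = 1  t=0,i=4
  .#... -> #   bit 8 = 1  t=3,i=6
  ..### -> #   bit 7 = 1  t=0,i=6
  ..##. -> .   bit 6 = 0  t=1,i=9
  ..#.# -> #   bit 5 = 1  t=0,i=12
  ..#.. -> .   bit 4 = 0  t=2,i=8
  ...## -> #   bit 3 = 1  t=5,i=9
  ...#. -> .   bit 2 = 0  t=0,i=11
  ....# -> .   bit 1 = 0  t=5,i=8
  ..... -> #   bit 0 = 1  t=5,i=7
  bits 11101001001110101001111110101001 = 3912933289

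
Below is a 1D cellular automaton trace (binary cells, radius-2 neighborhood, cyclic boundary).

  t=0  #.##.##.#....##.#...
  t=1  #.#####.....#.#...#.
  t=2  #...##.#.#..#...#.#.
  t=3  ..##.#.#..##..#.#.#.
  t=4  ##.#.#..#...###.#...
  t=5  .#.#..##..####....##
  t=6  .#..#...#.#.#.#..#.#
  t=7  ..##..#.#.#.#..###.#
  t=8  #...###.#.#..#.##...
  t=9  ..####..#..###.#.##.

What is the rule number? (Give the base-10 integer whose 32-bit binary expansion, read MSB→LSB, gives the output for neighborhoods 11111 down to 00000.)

  [31] ##### => #  t=1,i=4
  [30] ####. => #  t=1,i=5
  [29] ###.# => .  t=4,i=14
  [28] ###.. => .  t=1,i=6
  [27] ##.## => #  t=0,i=4
  [26] ##.#. => .  t=0,i=7
  [25] ##..# => #  t=3,i=12
  [24] ##... => #  t=1,i=7
  [23] #.### => .  t=1,i=2
  [22] #.##. => #  t=0,i=2
  [21] #.#.# => #  t=1,i=0
  [20] #.#.. => .  t=0,i=8
  [19] #..## => .  t=3,i=9
  [18] #..#. => #  t=2,i=11
  [17] #...# => #  t=0,i=18
  [16] #.... => .  t=0,i=10
  [15] .#### => .  t=1,i=3
  [14] .###. => #  t=4,i=13
  [13] .##.# => #  t=0,i=3
  [12] .##.. => .  t=3,i=11
  [11] .#.## => .  t=0,i=1
  [10] .#.#. => .  t=1,i=13
  [9] .#..# => #  t=2,i=10
  [8] .#... => .  t=0,i=9
  [7] ..### => #  t=4,i=12
  [6] ..##. => .  t=0,i=13
  [5] ..#.# => #  t=0,i=0
  [4] ..#.. => .  t=2,i=12
  [3] ...## => #  t=0,i=12
  [2] ...#. => .  t=0,i=19
  [1] ....# => .  t=0,i=11
  [0] ..... => #  t=1,i=9
  bits 11001011011001100110001010101001 = 3412484777

3412484777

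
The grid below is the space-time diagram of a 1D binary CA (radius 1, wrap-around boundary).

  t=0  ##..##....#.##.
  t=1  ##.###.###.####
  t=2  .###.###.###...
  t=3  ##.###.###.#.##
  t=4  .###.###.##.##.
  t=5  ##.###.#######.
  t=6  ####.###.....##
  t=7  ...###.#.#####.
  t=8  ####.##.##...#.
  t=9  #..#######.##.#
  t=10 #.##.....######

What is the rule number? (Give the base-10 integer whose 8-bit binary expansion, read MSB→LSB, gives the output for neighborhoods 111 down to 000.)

  [7] ### => .  t=1,i=0
  [6] ##. => #  t=0,i=1
  [5] #.# => #  t=0,i=11
  [4] #.. => .  t=0,i=2
  [3] .## => #  t=0,i=0
  [2] .#. => .  t=0,i=10
  [1] ..# => #  t=0,i=3
  [0] ... => #  t=0,i=7
  bits 01101011 = 107

107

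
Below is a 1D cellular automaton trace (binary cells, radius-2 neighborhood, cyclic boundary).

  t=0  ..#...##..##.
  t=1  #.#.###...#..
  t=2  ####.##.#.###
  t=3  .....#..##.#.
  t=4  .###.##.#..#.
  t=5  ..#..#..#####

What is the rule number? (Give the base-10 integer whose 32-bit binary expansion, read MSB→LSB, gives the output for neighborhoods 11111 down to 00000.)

  [31] ##### => .  t=2,i=0
  [30] ####. => .  t=2,i=2
  [29] ###.# => .  t=2,i=3
  [28] ###.. => #  t=1,i=6
  [27] ##.## => .  t=2,i=4
  [26] ##.#. => .  t=2,i=7
  [25] ##..# => .  t=0,i=8
  [24] ##... => .  t=0,i=12
  [23] #.### => .  t=1,i=4
  [22] #.##. => #  t=2,i=5
  [21] #.#.# => #  t=1,i=2
  [20] #.#.. => #  t=3,i=11
  [19] #..## => .  t=0,i=9
  [18] #..#. => #  t=1,i=12
  [17] #...# => #  t=0,i=0
  [16] #.... => .  t=3,i=0
  [15] .#### => #  t=2,i=11
  [14] .###. => #  t=1,i=5
  [13] .##.# => .  t=2,i=6
  [12] .##.. => .  t=0,i=7
  [11] .#.## => #  t=1,i=3
  [10] .#.#. => #  t=1,i=1
  [9] .#..# => #  t=1,i=11
  [8] .#... => .  t=0,i=3
  [7] ..### => .  t=4,i=1
  [6] ..##. => #  t=0,i=6
  [5] ..#.# => #  t=1,i=0
  [4] ..#.. => #  t=0,i=2
  [3] ...## => #  t=0,i=5
  [2] ...#. => .  t=0,i=1
  [1] ....# => #  t=3,i=3
  [0] ..... => #  t=3,i=1
  bits 00010000011101101100111001111011 = 276221563

276221563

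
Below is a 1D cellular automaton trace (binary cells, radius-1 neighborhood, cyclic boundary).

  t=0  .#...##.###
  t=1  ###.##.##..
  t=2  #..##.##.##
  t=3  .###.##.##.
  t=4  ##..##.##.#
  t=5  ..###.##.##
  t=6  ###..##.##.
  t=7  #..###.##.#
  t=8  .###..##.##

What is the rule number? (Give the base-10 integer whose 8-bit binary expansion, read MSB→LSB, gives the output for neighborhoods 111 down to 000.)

  [7] ### => .  t=0,i=9
  [6] ##. => .  t=0,i=6
  [5] #.# => #  t=0,i=0
  [4] #.. => #  t=0,i=2
  [3] .## => #  t=0,i=5
  [2] .#. => #  t=0,i=1
  [1] ..# => #  t=0,i=4
  [0] ... => .  t=0,i=3
  bits 00111110 = 62

62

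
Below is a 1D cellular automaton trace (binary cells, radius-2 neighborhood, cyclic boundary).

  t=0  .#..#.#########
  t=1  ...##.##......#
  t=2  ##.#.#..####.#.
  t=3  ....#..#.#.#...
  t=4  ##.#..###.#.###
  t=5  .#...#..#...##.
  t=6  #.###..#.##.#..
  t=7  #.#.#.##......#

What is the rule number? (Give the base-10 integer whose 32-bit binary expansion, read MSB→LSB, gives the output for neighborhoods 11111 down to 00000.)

965707109

  [31] ##### => .  t=0,i=8
  [30] ####. => .  t=0,i=13
  [29] ###.# => #  t=0,i=14
  [28] ###.. => #  t=6,i=4
  [27] ##.## => #  t=1,i=5
  [26] ##.#. => .  t=0,i=0
  [25] ##..# => .  t=5,i=14
  [24] ##... => #  t=1,i=8
  [23] #.### => #  t=0,i=6
  [22] #.##. => .  t=1,i=6
  [21] #.#.# => .  t=2,i=3
  [20] #.#.. => .  t=0,i=1
  [19] #..## => #  t=2,i=7
  [18] #..#. => #  t=0,i=3
  [17] #...# => #  t=1,i=1
  [16] #.... => #  t=1,i=9
  [15] .#### => #  t=0,i=7
  [14] .###. => .  t=4,i=7
  [13] .##.# => .  t=1,i=4
  [12] .##.. => .  t=1,i=7
  [11] .#.## => .  t=0,i=5
  [10] .#.#. => #  t=2,i=4
  [9] .#..# => .  t=0,i=2
  [8] .#... => #  t=1,i=0
  [7] ..### => .  t=2,i=8
  [6] ..##. => #  t=1,i=3
  [5] ..#.# => #  t=0,i=4
  [4] ..#.. => .  t=1,i=14
  [3] ...## => .  t=1,i=2
  [2] ...#. => #  t=1,i=13
  [1] ....# => .  t=1,i=12
  [0] ..... => #  t=1,i=10
  bits 00111001100011111000010101100101 = 965707109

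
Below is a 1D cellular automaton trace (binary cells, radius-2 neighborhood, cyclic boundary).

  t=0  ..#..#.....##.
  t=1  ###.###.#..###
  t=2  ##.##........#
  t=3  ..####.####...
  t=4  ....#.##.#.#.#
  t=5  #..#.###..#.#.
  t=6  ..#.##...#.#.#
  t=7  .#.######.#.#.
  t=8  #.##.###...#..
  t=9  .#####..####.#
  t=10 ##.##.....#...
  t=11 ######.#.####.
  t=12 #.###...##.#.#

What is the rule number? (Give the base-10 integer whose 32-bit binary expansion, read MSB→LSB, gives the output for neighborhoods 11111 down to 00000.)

  nb #####: next=#  (t=1,i=0, bit31=1)
  nb ####.: next=#  (t=1,i=1, bit30=1)
  nb ###.#: next=.  (t=1,i=2, bit29=0)
  nb ###..: next=.  (t=3,i=10, bit28=0)
  nb ##.##: next=#  (t=1,i=3, bit27=1)
  nb ##.#.: next=.  (t=1,i=7, bit26=0)
  nb ##..#: next=.  (t=5,i=8, bit25=0)
  nb ##...: next=#  (t=0,i=13, bit24=1)
  nb #.###: next=#  (t=1,i=4, bit23=1)
  nb #.##.: next=#  (t=2,i=3, bit22=1)
  nb #.#.#: next=.  (t=4,i=9, bit21=0)
  nb #.#..: next=.  (t=1,i=8, bit20=0)
  nb #..##: next=.  (t=1,i=10, bit19=0)
  nb #..#.: next=#  (t=0,i=4, bit18=1)
  nb #...#: next=#  (t=0,i=0, bit17=1)
  nb #....: next=.  (t=0,i=7, bit16=0)
  nb .####: next=.  (t=1,i=12, bit15=0)
  nb .###.: next=.  (t=1,i=5, bit14=0)
  nb .##.#: next=#  (t=4,i=7, bit13=1)
  nb .##..: next=#  (t=0,i=12, bit12=1)
  nb .#.##: next=#  (t=4,i=5, bit11=1)
  nb .#.#.: next=#  (t=4,i=10, bit10=1)
  nb .#..#: next=.  (t=0,i=3, bit9=0)
  nb .#...: next=#  (t=0,i=6, bit8=1)
  nb ..###: next=.  (t=1,i=11, bit7=0)
  nb ..##.: next=#  (t=0,i=11, bit6=1)
  nb ..#.#: next=.  (t=4,i=4, bit5=0)
  nb ..#..: next=#  (t=0,i=2, bit4=1)
  nb ...##: next=.  (t=0,i=10, bit3=0)
  nb ...#.: next=#  (t=0,i=1, bit2=1)
  nb ....#: next=.  (t=0,i=9, bit1=0)
  nb .....: next=#  (t=0,i=8, bit0=1)
  bits 11001001110001100011110101010101 = 3385212245

3385212245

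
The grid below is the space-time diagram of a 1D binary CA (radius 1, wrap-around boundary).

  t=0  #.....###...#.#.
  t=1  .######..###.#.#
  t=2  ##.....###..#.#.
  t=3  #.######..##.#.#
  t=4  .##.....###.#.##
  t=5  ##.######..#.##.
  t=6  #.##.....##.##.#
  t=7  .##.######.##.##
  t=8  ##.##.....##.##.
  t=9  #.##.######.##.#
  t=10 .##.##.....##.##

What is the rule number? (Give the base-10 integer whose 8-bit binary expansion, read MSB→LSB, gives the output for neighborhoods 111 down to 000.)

59

  nb ###: next=.  (t=0,i=7, bit7=0)
  nb ##.: next=.  (t=0,i=8, bit6=0)
  nb #.#: next=#  (t=0,i=13, bit5=1)
  nb #..: next=#  (t=0,i=1, bit4=1)
  nb .##: next=#  (t=0,i=6, bit3=1)
  nb .#.: next=.  (t=0,i=0, bit2=0)
  nb ..#: next=#  (t=0,i=5, bit1=1)
  nb ...: next=#  (t=0,i=2, bit0=1)
  bits 00111011 = 59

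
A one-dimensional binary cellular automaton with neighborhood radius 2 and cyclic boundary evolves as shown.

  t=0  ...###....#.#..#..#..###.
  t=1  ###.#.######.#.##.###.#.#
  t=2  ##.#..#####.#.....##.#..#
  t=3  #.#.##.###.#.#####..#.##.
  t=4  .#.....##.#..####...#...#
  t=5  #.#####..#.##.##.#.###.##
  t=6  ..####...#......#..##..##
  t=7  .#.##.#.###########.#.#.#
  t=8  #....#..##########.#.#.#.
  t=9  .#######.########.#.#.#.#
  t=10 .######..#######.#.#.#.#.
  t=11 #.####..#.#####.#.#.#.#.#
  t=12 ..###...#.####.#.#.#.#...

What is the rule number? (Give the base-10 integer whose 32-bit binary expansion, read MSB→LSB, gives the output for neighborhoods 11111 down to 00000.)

  ##### -> #   bit 31 = 1  t=1,i=8
  ####. -> #   bit 30 = 1  t=1,i=1
  ###.# -> .   bit 29 = 0  t=1,i=2
  ###.. -> .   bit 28 = 0  t=0,i=5
  ##.## -> .   bit 27 = 0  t=1,i=17
  ##.#. -> #   bit 26 = 1  t=1,i=3
  ##..# -> .   bit 25 = 0  t=3,i=18
  ##... -> #   bit 24 = 1  t=0,i=6
  #.### -> #   bit 23 = 1  t=1,i=6
  #.##. -> .   bit 22 = 0  t=1,i=15
  #.#.# -> .   bit 21 = 0  t=1,i=4
  #.#.. -> .   bit 20 = 0  t=0,i=12
  #..## -> #   bit 19 = 1  t=0,i=20
  #..#. -> .   bit 18 = 0  t=0,i=14
  #...# -> .   bit 17 = 0  t=4,i=18
  #.... -> #   bit 16 = 1  t=0,i=0
  .#### -> #   bit 15 = 1  t=1,i=0
  .###. -> #   bit 14 = 1  t=0,i=4
  .##.# -> .   bit 13 = 0  t=1,i=16
  .##.. -> #   bit 12 = 1  t=6,i=20
  .#.## -> .   bit 11 = 0  t=1,i=5
  .#.#. -> #   bit 10 = 1  t=0,i=11
  .#..# -> #   bit 9 = 1  t=0,i=13
  .#... -> #   bit 8 = 1  t=2,i=13
  ..### -> .   bit 7 = 0  t=0,i=3
  ..##. -> .   bit 6 = 0  t=2,i=18
  ..#.# -> #   bit 5 = 1  t=0,i=10
  ..#.. -> #   bit 4 = 1  t=0,i=15
  ...## -> #   bit 3 = 1  t=0,i=2
  ...#. -> #   bit 2 = 1  t=0,i=9
  ....# -> #   bit 1 = 1  t=0,i=1
  ..... -> #   bit 0 = 1  t=2,i=15
  bits 11000101100010011101011100111111 = 3314145087

3314145087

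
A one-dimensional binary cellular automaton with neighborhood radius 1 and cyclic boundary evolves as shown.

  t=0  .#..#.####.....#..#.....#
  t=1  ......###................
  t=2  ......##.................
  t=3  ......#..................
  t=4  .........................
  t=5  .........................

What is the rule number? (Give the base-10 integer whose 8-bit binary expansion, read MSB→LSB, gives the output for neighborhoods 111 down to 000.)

136

  nb ###: next=#  (t=0,i=7, bit7=1)
  nb ##.: next=.  (t=0,i=9, bit6=0)
  nb #.#: next=.  (t=0,i=0, bit5=0)
  nb #..: next=.  (t=0,i=2, bit4=0)
  nb .##: next=#  (t=0,i=6, bit3=1)
  nb .#.: next=.  (t=0,i=1, bit2=0)
  nb ..#: next=.  (t=0,i=3, bit1=0)
  nb ...: next=.  (t=0,i=11, bit0=0)
  bits 10001000 = 136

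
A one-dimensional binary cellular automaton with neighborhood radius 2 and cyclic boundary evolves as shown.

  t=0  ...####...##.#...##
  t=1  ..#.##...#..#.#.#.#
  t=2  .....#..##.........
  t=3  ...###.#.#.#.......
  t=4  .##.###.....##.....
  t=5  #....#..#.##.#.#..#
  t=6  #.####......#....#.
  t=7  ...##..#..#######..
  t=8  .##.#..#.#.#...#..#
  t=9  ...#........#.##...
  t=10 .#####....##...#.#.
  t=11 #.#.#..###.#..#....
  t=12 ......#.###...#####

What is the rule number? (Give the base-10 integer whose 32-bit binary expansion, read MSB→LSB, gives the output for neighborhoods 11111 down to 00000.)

1678364958

  #####|.  b31=0 t=7,i=12
  ####.|#  b30=1 t=0,i=5
  ###.#|#  b29=1 t=3,i=5
  ###..|.  b28=0 t=0,i=6
  ##.##|.  b27=0 t=4,i=3
  ##.#.|#  b26=1 t=0,i=12
  ##..#|.  b25=0 t=7,i=5
  ##...|.  b24=0 t=0,i=0
  #.###|.  b23=0 t=4,i=4
  #.##.|.  b22=0 t=1,i=4
  #.#.#|.  b21=0 t=1,i=14
  #.#..|.  b20=0 t=0,i=13
  #..##|#  b19=1 t=2,i=7
  #..#.|.  b18=0 t=1,i=1
  #...#|.  b17=0 t=0,i=1
  #....|#  b16=1 t=2,i=11
  .####|#  b15=1 t=0,i=4
  .###.|#  b14=1 t=3,i=4
  .##.#|.  b13=0 t=0,i=11
  .##..|#  b12=1 t=0,i=18
  .#.##|.  b11=0 t=1,i=3
  .#.#.|.  b10=0 t=1,i=13
  .#..#|.  b9=0 t=1,i=0
  .#...|#  b8=1 t=0,i=14
  ..###|.  b7=0 t=0,i=3
  ..##.|.  b6=0 t=0,i=10
  ..#.#|.  b5=0 t=1,i=2
  ..#..|#  b4=1 t=1,i=9
  ...##|#  b3=1 t=0,i=2
  ...#.|#  b2=1 t=1,i=8
  ....#|#  b1=1 t=2,i=3
  .....|.  b0=0 t=2,i=0
  bits 01100100000010011101000100011110 = 1678364958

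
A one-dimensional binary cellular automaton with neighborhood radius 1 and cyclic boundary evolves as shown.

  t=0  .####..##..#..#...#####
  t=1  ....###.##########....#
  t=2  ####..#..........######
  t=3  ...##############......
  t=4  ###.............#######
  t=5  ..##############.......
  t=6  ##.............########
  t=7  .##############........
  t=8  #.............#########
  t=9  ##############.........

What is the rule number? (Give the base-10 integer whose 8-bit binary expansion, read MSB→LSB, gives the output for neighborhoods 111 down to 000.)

  ### -> .   bit 7 = 0  t=0,i=2
  ##. -> #   bit 6 = 1  t=0,i=4
  #.# -> .   bit 5 = 0  t=0,i=0
  #.. -> #   bit 4 = 1  t=0,i=5
  .## -> .   bit 3 = 0  t=0,i=1
  .#. -> #   bit 2 = 1  t=0,i=11
  ..# -> #   bit 1 = 1  t=0,i=6
  ... -> #   bit 0 = 1  t=0,i=16
  bits 01010111 = 87

87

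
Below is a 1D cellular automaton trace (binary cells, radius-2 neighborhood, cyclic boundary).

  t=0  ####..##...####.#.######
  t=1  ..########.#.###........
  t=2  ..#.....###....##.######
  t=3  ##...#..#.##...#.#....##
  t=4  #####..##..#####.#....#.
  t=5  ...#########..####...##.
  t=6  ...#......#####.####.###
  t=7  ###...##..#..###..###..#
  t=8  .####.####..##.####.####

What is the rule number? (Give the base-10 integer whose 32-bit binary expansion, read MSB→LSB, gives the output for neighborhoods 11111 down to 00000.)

2132676837

  nb #####: next=.  (t=0,i=0, bit31=0)
  nb ####.: next=#  (t=0,i=2, bit30=1)
  nb ###.#: next=#  (t=0,i=14, bit29=1)
  nb ###..: next=#  (t=0,i=3, bit28=1)
  nb ##.##: next=#  (t=2,i=17, bit27=1)
  nb ##.#.: next=#  (t=0,i=15, bit26=1)
  nb ##..#: next=#  (t=0,i=4, bit25=1)
  nb ##...: next=#  (t=0,i=8, bit24=1)
  nb #.###: next=.  (t=0,i=18, bit23=0)
  nb #.##.: next=.  (t=3,i=10, bit22=0)
  nb #.#.#: next=.  (t=0,i=16, bit21=0)
  nb #.#..: next=#  (t=3,i=17, bit20=1)
  nb #..##: next=#  (t=0,i=5, bit19=1)
  nb #..#.: next=#  (t=2,i=1, bit18=1)
  nb #...#: next=#  (t=0,i=9, bit17=1)
  nb #....: next=.  (t=1,i=17, bit16=0)
  nb .####: next=.  (t=0,i=12, bit15=0)
  nb .###.: next=.  (t=1,i=14, bit14=0)
  nb .##.#: next=.  (t=2,i=16, bit13=0)
  nb .##..: next=#  (t=0,i=7, bit12=1)
  nb .#.##: next=.  (t=0,i=17, bit11=0)
  nb .#.#.: next=.  (t=3,i=16, bit10=0)
  nb .#..#: next=.  (t=3,i=6, bit9=0)
  nb .#...: next=.  (t=2,i=3, bit8=0)
  nb ..###: next=#  (t=0,i=11, bit7=1)
  nb ..##.: next=#  (t=0,i=6, bit6=1)
  nb ..#.#: next=#  (t=3,i=8, bit5=1)
  nb ..#..: next=.  (t=2,i=2, bit4=0)
  nb ...##: next=.  (t=0,i=10, bit3=0)
  nb ...#.: next=#  (t=3,i=4, bit2=1)
  nb ....#: next=.  (t=1,i=0, bit1=0)
  nb .....: next=#  (t=1,i=18, bit0=1)
  bits 01111111000111100001000011100101 = 2132676837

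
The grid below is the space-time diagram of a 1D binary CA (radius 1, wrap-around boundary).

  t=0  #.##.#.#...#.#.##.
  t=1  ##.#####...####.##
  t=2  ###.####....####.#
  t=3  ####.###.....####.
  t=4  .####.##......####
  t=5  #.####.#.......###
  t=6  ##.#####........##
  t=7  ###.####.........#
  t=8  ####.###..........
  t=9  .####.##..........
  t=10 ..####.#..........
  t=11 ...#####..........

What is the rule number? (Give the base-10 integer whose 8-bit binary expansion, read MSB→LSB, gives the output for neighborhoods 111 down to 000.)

  nb ###: next=#  (t=1,i=0, bit7=1)
  nb ##.: next=#  (t=0,i=3, bit6=1)
  nb #.#: next=#  (t=0,i=1, bit5=1)
  nb #..: next=.  (t=0,i=8, bit4=0)
  nb .##: next=.  (t=0,i=2, bit3=0)
  nb .#.: next=#  (t=0,i=0, bit2=1)
  nb ..#: next=.  (t=0,i=10, bit1=0)
  nb ...: next=.  (t=0,i=9, bit0=0)
  bits 11100100 = 228

228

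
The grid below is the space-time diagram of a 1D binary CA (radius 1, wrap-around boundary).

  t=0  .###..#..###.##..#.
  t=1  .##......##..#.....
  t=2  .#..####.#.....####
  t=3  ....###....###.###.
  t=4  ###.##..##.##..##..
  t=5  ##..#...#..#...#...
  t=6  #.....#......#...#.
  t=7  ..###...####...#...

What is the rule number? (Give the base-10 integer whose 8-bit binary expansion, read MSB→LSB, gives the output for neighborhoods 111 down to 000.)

  ###|#  b7=1 t=0,i=2
  ##.|.  b6=0 t=0,i=3
  #.#|.  b5=0 t=0,i=12
  #..|.  b4=0 t=0,i=4
  .##|#  b3=1 t=0,i=1
  .#.|.  b2=0 t=0,i=6
  ..#|.  b1=0 t=0,i=0
  ...|#  b0=1 t=1,i=4
  bits 10001001 = 137

137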